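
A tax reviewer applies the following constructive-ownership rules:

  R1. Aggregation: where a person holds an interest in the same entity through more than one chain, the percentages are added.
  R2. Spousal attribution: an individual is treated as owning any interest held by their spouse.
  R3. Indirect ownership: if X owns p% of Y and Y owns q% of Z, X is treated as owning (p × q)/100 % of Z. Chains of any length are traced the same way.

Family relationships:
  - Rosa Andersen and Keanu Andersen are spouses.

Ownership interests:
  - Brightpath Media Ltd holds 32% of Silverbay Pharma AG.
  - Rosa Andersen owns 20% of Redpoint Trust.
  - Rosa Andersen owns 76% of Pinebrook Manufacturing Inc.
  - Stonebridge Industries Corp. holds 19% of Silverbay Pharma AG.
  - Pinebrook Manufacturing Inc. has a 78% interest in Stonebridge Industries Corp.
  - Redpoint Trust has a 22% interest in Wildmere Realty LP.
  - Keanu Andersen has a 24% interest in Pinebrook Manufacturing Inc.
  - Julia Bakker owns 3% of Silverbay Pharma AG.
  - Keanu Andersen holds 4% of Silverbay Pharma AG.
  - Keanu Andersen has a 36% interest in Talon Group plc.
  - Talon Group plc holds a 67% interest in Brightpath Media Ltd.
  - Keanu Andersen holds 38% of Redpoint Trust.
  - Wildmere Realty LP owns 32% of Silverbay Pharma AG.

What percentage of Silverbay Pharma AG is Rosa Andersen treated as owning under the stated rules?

30.6216%

By spousal attribution (R2), Rosa Andersen is treated as also owning Keanu Andersen's interest in Redpoint Trust, giving 20% + 38% = 58%.
By spousal attribution (R2), Rosa Andersen is treated as also owning Keanu Andersen's interest in Pinebrook Manufacturing Inc, giving 76% + 24% = 100%.
By spousal attribution (R2), Rosa Andersen is treated as owning Keanu Andersen's 36% interest in Talon Group plc.
By spousal attribution (R2), Rosa Andersen is treated as owning Keanu Andersen's 4% interest in Silverbay Pharma AG.
Chain via Redpoint Trust → Wildmere Realty LP (R3): 58% × 22% × 32% = 4.0832% of Silverbay Pharma AG.
Chain via Pinebrook Manufacturing Inc. → Stonebridge Industries Corp. (R3): 100% × 78% × 19% = 14.82% of Silverbay Pharma AG.
Chain via Talon Group plc → Brightpath Media Ltd (R3): 36% × 67% × 32% = 7.7184% of Silverbay Pharma AG.
Direct interest in Silverbay Pharma AG: 4%.
Aggregating (R1): 4.0832% + 14.82% + 7.7184% + 4% = 30.6216%.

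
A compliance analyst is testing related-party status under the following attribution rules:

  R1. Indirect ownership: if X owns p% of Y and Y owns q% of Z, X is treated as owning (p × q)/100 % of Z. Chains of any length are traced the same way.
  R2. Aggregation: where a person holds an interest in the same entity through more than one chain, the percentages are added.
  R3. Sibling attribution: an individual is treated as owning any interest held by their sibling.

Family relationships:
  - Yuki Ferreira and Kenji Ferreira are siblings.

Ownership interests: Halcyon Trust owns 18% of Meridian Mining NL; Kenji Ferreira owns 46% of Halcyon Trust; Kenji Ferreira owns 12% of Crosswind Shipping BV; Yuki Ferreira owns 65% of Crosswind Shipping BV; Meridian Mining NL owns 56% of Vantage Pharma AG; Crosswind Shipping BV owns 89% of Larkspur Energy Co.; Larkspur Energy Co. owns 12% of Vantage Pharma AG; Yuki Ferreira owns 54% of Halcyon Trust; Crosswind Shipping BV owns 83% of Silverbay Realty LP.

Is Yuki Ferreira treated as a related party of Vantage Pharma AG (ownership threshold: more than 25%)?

By sibling attribution (R3), Yuki Ferreira is treated as also owning Kenji Ferreira's interest in Halcyon Trust, giving 54% + 46% = 100%.
By sibling attribution (R3), Yuki Ferreira is treated as also owning Kenji Ferreira's interest in Crosswind Shipping BV, giving 65% + 12% = 77%.
Chain via Halcyon Trust → Meridian Mining NL (R1): 100% × 18% × 56% = 10.08% of Vantage Pharma AG.
Chain via Crosswind Shipping BV → Larkspur Energy Co. (R1): 77% × 89% × 12% = 8.2236% of Vantage Pharma AG.
Aggregating (R2): 10.08% + 8.2236% = 18.3036%.
18.3036% does not exceed the 25% threshold, so Yuki is not a related party to Vantage Pharma AG.

No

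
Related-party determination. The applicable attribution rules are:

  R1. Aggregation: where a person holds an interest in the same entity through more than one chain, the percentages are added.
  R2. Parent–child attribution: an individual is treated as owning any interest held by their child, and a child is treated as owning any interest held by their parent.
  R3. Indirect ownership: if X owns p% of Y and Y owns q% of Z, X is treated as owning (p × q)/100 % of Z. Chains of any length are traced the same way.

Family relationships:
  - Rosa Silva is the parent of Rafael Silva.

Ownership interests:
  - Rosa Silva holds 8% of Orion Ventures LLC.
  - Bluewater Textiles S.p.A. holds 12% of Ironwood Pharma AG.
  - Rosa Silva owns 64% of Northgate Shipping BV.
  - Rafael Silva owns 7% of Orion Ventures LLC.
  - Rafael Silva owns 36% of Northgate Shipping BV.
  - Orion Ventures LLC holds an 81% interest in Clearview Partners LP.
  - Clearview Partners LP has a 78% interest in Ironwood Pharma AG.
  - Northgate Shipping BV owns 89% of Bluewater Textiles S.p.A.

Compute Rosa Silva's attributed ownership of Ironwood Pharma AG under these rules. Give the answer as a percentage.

20.157%

By parent–child attribution (R2), Rosa Silva is treated as also owning Rafael Silva's interest in Orion Ventures LLC, giving 8% + 7% = 15%.
By parent–child attribution (R2), Rosa Silva is treated as also owning Rafael Silva's interest in Northgate Shipping BV, giving 64% + 36% = 100%.
Chain via Orion Ventures LLC → Clearview Partners LP (R3): 15% × 81% × 78% = 9.477% of Ironwood Pharma AG.
Chain via Northgate Shipping BV → Bluewater Textiles S.p.A. (R3): 100% × 89% × 12% = 10.68% of Ironwood Pharma AG.
Aggregating (R1): 9.477% + 10.68% = 20.157%.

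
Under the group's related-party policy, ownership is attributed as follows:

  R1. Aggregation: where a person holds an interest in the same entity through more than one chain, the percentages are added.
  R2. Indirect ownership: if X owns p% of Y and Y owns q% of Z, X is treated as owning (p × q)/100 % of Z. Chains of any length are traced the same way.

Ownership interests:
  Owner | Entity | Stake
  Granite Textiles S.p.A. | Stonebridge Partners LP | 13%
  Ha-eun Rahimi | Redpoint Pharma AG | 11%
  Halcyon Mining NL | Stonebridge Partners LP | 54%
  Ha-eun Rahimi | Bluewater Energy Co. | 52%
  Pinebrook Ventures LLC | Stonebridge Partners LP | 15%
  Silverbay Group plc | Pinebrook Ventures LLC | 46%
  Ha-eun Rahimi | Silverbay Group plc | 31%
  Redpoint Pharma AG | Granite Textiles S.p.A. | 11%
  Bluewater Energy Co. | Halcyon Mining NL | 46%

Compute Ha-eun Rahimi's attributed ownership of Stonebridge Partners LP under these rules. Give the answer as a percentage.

15.2131%

Chain via Bluewater Energy Co. → Halcyon Mining NL (R2): 52% × 46% × 54% = 12.9168% of Stonebridge Partners LP.
Chain via Silverbay Group plc → Pinebrook Ventures LLC (R2): 31% × 46% × 15% = 2.139% of Stonebridge Partners LP.
Chain via Redpoint Pharma AG → Granite Textiles S.p.A. (R2): 11% × 11% × 13% = 0.1573% of Stonebridge Partners LP.
Aggregating (R1): 12.9168% + 2.139% + 0.1573% = 15.2131%.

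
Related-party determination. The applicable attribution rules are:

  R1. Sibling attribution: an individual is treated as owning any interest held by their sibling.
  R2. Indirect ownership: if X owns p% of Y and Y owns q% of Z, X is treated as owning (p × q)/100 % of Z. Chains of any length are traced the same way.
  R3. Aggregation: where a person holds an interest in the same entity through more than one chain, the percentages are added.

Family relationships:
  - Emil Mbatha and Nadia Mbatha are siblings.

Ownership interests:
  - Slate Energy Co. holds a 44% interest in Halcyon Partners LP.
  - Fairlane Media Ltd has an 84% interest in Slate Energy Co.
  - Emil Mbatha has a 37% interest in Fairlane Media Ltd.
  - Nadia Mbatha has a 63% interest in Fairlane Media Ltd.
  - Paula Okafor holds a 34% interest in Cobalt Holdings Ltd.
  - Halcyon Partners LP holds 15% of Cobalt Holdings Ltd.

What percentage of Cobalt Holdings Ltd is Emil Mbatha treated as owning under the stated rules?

5.544%

By sibling attribution (R1), Emil Mbatha is treated as also owning Nadia Mbatha's interest in Fairlane Media Ltd, giving 37% + 63% = 100%.
Chain via Fairlane Media Ltd → Slate Energy Co. → Halcyon Partners LP (R2): 100% × 84% × 44% × 15% = 5.544% of Cobalt Holdings Ltd.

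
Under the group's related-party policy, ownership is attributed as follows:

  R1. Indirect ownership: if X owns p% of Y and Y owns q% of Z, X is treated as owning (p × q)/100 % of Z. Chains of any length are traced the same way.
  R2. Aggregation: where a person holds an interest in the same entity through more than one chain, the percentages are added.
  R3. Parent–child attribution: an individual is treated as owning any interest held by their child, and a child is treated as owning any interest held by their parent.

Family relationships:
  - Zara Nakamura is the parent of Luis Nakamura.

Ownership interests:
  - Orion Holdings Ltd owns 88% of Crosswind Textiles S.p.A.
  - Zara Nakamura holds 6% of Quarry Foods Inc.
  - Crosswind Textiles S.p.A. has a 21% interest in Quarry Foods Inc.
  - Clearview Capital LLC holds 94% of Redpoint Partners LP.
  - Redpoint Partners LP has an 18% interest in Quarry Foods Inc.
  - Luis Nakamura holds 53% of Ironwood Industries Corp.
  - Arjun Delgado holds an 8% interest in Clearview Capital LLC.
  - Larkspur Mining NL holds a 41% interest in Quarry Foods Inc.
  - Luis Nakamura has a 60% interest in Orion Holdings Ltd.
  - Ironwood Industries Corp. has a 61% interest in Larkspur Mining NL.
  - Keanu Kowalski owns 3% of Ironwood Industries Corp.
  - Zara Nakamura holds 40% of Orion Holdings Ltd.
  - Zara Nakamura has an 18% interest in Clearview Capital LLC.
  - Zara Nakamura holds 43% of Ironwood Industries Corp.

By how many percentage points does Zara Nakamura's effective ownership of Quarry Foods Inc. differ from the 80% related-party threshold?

By parent–child attribution (R3), Zara Nakamura is treated as also owning Luis Nakamura's interest in Orion Holdings Ltd, giving 40% + 60% = 100%.
By parent–child attribution (R3), Zara Nakamura is treated as also owning Luis Nakamura's interest in Ironwood Industries Corp, giving 43% + 53% = 96%.
Chain via Clearview Capital LLC → Redpoint Partners LP (R1): 18% × 94% × 18% = 3.0456% of Quarry Foods Inc.
Chain via Orion Holdings Ltd → Crosswind Textiles S.p.A. (R1): 100% × 88% × 21% = 18.48% of Quarry Foods Inc.
Chain via Ironwood Industries Corp. → Larkspur Mining NL (R1): 96% × 61% × 41% = 24.0096% of Quarry Foods Inc.
Direct interest in Quarry Foods Inc: 6%.
Aggregating (R2): 3.0456% + 18.48% + 24.0096% + 6% = 51.5352%.
51.5352% falls short of the 80% threshold by 28.4648 percentage points.

28.4648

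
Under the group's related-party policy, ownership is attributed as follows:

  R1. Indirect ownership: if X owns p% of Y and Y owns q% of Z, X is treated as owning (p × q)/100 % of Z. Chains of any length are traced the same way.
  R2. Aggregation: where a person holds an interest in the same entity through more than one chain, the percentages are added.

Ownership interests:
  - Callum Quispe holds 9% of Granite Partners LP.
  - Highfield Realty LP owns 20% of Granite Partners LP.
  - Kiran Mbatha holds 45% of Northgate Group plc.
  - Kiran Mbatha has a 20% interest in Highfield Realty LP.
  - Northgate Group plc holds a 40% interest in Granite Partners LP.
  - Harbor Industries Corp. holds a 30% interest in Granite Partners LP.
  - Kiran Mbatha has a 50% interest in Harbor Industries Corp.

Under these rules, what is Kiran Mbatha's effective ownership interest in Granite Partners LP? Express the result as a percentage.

Chain via Highfield Realty LP (R1): 20% × 20% = 4% of Granite Partners LP.
Chain via Northgate Group plc (R1): 45% × 40% = 18% of Granite Partners LP.
Chain via Harbor Industries Corp. (R1): 50% × 30% = 15% of Granite Partners LP.
Aggregating (R2): 4% + 18% + 15% = 37%.

37%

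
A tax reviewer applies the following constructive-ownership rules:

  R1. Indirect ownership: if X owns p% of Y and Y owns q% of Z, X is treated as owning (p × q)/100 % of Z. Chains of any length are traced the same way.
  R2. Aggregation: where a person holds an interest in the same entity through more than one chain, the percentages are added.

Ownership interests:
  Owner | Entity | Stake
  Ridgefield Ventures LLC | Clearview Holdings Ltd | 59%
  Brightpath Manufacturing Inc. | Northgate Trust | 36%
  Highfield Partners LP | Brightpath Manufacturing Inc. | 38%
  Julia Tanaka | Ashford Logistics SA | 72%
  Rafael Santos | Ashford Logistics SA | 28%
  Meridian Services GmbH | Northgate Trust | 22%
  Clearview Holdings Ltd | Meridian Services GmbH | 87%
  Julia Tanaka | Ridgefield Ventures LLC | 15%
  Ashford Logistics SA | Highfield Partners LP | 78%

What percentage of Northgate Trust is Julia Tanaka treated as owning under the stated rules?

Chain via Ashford Logistics SA → Highfield Partners LP → Brightpath Manufacturing Inc. (R1): 72% × 78% × 38% × 36% = 7.682688% of Northgate Trust.
Chain via Ridgefield Ventures LLC → Clearview Holdings Ltd → Meridian Services GmbH (R1): 15% × 59% × 87% × 22% = 1.69389% of Northgate Trust.
Aggregating (R2): 7.682688% + 1.69389% = 9.376578%.

9.376578%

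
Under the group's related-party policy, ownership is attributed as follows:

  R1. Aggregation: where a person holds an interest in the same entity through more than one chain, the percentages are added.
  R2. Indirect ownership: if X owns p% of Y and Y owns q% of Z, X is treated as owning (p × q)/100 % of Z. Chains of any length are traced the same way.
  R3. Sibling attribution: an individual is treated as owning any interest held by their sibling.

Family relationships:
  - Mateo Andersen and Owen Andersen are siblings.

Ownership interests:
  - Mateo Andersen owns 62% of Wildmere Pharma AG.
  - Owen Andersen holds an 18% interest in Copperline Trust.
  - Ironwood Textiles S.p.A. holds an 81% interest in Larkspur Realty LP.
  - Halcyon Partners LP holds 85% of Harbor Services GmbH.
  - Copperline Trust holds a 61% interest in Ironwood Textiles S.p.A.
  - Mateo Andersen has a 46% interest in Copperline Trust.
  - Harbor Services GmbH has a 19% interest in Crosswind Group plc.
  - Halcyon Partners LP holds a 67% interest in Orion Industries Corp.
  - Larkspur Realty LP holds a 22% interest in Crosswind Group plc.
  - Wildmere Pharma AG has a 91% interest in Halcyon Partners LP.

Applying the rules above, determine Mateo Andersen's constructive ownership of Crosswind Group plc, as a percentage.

16.068758%

By sibling attribution (R3), Mateo Andersen is treated as also owning Owen Andersen's interest in Copperline Trust, giving 46% + 18% = 64%.
Chain via Copperline Trust → Ironwood Textiles S.p.A. → Larkspur Realty LP (R2): 64% × 61% × 81% × 22% = 6.956928% of Crosswind Group plc.
Chain via Wildmere Pharma AG → Halcyon Partners LP → Harbor Services GmbH (R2): 62% × 91% × 85% × 19% = 9.11183% of Crosswind Group plc.
Aggregating (R1): 6.956928% + 9.11183% = 16.068758%.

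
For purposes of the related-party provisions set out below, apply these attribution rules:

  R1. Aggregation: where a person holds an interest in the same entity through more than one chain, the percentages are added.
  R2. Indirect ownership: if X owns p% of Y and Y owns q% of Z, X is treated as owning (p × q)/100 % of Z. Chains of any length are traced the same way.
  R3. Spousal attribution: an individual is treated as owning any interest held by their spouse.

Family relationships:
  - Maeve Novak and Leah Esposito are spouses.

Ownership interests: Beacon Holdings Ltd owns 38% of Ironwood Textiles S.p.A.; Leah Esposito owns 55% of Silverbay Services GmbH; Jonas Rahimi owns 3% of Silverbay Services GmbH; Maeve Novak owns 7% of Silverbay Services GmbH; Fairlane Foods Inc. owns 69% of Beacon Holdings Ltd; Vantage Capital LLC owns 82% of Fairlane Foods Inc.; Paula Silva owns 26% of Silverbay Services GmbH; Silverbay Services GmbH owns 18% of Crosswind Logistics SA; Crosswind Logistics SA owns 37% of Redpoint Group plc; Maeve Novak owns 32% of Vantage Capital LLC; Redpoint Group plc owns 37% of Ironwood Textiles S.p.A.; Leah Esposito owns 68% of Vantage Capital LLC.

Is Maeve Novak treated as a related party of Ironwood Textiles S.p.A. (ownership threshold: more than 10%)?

By spousal attribution (R3), Maeve Novak is treated as also owning Leah Esposito's interest in Silverbay Services GmbH, giving 7% + 55% = 62%.
By spousal attribution (R3), Maeve Novak is treated as also owning Leah Esposito's interest in Vantage Capital LLC, giving 32% + 68% = 100%.
Chain via Silverbay Services GmbH → Crosswind Logistics SA → Redpoint Group plc (R2): 62% × 18% × 37% × 37% = 1.527804% of Ironwood Textiles S.p.A.
Chain via Vantage Capital LLC → Fairlane Foods Inc. → Beacon Holdings Ltd (R2): 100% × 82% × 69% × 38% = 21.5004% of Ironwood Textiles S.p.A.
Aggregating (R1): 1.527804% + 21.5004% = 23.028204%.
23.028204% exceeds the 10% threshold, so Maeve is a related party to Ironwood Textiles S.p.A.

Yes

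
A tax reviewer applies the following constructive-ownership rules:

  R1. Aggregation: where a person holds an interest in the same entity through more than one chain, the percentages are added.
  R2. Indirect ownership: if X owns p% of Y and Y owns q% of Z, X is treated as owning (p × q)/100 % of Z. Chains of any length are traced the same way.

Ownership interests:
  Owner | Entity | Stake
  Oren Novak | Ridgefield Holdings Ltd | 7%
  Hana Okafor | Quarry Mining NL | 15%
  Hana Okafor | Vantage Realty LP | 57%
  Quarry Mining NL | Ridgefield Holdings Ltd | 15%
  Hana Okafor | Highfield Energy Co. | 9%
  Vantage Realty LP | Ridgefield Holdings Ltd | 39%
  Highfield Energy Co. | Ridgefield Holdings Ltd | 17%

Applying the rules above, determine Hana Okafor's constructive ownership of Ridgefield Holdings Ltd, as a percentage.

Chain via Highfield Energy Co. (R2): 9% × 17% = 1.53% of Ridgefield Holdings Ltd.
Chain via Quarry Mining NL (R2): 15% × 15% = 2.25% of Ridgefield Holdings Ltd.
Chain via Vantage Realty LP (R2): 57% × 39% = 22.23% of Ridgefield Holdings Ltd.
Aggregating (R1): 1.53% + 2.25% + 22.23% = 26.01%.

26.01%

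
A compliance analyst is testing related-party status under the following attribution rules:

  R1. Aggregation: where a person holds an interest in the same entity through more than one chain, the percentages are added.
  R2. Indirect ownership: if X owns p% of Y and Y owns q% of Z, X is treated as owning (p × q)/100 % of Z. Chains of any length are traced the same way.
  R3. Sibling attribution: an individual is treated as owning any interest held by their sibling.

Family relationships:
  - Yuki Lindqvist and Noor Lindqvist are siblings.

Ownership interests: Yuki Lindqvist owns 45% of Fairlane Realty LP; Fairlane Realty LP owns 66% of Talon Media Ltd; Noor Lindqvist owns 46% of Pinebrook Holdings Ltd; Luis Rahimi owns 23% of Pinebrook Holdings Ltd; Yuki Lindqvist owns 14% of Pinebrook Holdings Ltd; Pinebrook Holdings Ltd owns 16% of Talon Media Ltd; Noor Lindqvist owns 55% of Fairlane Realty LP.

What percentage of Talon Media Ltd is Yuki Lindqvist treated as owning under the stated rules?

By sibling attribution (R3), Yuki Lindqvist is treated as also owning Noor Lindqvist's interest in Fairlane Realty LP, giving 45% + 55% = 100%.
By sibling attribution (R3), Yuki Lindqvist is treated as also owning Noor Lindqvist's interest in Pinebrook Holdings Ltd, giving 14% + 46% = 60%.
Chain via Fairlane Realty LP (R2): 100% × 66% = 66% of Talon Media Ltd.
Chain via Pinebrook Holdings Ltd (R2): 60% × 16% = 9.6% of Talon Media Ltd.
Aggregating (R1): 66% + 9.6% = 75.6%.

75.6%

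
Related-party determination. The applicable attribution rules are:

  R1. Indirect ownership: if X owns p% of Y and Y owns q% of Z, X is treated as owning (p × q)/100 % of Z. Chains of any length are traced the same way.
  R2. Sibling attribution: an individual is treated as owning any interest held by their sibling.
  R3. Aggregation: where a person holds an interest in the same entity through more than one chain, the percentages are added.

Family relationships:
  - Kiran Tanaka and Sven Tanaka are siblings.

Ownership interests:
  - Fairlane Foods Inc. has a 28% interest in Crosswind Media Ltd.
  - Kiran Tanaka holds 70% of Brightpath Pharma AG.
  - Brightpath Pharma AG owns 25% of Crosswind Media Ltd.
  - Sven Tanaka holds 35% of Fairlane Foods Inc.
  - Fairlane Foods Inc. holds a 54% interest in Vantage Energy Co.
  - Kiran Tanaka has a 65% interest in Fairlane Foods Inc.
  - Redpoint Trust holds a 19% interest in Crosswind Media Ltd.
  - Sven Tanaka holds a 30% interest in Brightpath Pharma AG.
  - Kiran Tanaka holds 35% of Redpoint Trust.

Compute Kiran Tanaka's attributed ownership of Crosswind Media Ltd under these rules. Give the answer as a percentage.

By sibling attribution (R2), Kiran Tanaka is treated as also owning Sven Tanaka's interest in Fairlane Foods Inc, giving 65% + 35% = 100%.
By sibling attribution (R2), Kiran Tanaka is treated as also owning Sven Tanaka's interest in Brightpath Pharma AG, giving 70% + 30% = 100%.
Chain via Fairlane Foods Inc. (R1): 100% × 28% = 28% of Crosswind Media Ltd.
Chain via Brightpath Pharma AG (R1): 100% × 25% = 25% of Crosswind Media Ltd.
Chain via Redpoint Trust (R1): 35% × 19% = 6.65% of Crosswind Media Ltd.
Aggregating (R3): 28% + 25% + 6.65% = 59.65%.

59.65%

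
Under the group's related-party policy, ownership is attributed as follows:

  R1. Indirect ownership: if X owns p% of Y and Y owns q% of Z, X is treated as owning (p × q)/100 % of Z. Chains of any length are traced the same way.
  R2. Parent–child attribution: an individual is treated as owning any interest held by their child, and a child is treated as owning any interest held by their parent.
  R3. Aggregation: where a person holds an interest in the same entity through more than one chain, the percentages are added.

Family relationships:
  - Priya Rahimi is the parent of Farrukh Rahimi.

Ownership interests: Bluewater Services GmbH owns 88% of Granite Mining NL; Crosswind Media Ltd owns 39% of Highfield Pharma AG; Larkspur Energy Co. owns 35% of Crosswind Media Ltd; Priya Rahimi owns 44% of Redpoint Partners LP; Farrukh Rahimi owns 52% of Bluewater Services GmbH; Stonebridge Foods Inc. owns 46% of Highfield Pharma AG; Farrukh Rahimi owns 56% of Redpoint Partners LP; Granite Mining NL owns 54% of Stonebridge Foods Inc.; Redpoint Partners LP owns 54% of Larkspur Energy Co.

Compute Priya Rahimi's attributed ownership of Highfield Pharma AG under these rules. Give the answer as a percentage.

By parent–child attribution (R2), Priya Rahimi is treated as also owning Farrukh Rahimi's interest in Redpoint Partners LP, giving 44% + 56% = 100%.
By parent–child attribution (R2), Priya Rahimi is treated as owning Farrukh Rahimi's 52% interest in Bluewater Services GmbH.
Chain via Redpoint Partners LP → Larkspur Energy Co. → Crosswind Media Ltd (R1): 100% × 54% × 35% × 39% = 7.371% of Highfield Pharma AG.
Chain via Bluewater Services GmbH → Granite Mining NL → Stonebridge Foods Inc. (R1): 52% × 88% × 54% × 46% = 11.366784% of Highfield Pharma AG.
Aggregating (R3): 7.371% + 11.366784% = 18.737784%.

18.737784%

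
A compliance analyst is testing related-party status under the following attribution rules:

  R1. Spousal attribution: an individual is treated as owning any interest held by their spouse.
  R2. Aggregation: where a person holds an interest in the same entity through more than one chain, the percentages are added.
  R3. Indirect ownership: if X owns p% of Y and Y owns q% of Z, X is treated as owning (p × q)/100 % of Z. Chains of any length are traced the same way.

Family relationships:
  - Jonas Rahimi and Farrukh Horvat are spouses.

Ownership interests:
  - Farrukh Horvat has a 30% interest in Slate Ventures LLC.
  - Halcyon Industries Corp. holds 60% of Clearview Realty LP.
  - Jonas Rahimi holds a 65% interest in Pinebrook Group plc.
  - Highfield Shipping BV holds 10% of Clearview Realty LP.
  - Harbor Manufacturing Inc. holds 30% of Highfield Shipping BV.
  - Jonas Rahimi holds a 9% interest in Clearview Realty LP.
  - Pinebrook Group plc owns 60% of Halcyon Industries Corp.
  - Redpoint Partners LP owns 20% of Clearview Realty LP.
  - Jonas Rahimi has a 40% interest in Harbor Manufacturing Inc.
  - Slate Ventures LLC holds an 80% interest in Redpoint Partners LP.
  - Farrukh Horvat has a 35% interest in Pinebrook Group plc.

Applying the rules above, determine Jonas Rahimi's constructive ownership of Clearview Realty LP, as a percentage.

By spousal attribution (R1), Jonas Rahimi is treated as also owning Farrukh Horvat's interest in Pinebrook Group plc, giving 65% + 35% = 100%.
By spousal attribution (R1), Jonas Rahimi is treated as owning Farrukh Horvat's 30% interest in Slate Ventures LLC.
Chain via Harbor Manufacturing Inc. → Highfield Shipping BV (R3): 40% × 30% × 10% = 1.2% of Clearview Realty LP.
Chain via Pinebrook Group plc → Halcyon Industries Corp. (R3): 100% × 60% × 60% = 36% of Clearview Realty LP.
Direct interest in Clearview Realty LP: 9%.
Chain via Slate Ventures LLC → Redpoint Partners LP (R3): 30% × 80% × 20% = 4.8% of Clearview Realty LP.
Aggregating (R2): 1.2% + 36% + 9% + 4.8% = 51%.

51%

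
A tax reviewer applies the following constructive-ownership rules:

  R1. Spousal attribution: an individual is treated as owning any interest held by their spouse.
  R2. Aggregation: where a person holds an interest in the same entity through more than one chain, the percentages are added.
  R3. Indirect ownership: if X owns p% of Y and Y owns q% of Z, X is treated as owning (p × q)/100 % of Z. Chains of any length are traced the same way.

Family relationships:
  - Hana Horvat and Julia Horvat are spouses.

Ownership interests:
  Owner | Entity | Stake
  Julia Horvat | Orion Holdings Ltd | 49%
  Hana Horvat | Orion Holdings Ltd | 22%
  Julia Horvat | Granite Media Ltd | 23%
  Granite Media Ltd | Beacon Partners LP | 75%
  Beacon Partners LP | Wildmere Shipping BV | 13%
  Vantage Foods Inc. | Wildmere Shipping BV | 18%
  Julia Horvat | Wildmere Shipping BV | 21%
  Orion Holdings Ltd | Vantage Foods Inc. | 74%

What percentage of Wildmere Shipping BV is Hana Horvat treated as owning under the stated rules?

By spousal attribution (R1), Hana Horvat is treated as also owning Julia Horvat's interest in Orion Holdings Ltd, giving 22% + 49% = 71%.
By spousal attribution (R1), Hana Horvat is treated as owning Julia Horvat's 23% interest in Granite Media Ltd.
By spousal attribution (R1), Hana Horvat is treated as owning Julia Horvat's 21% interest in Wildmere Shipping BV.
Chain via Orion Holdings Ltd → Vantage Foods Inc. (R3): 71% × 74% × 18% = 9.4572% of Wildmere Shipping BV.
Chain via Granite Media Ltd → Beacon Partners LP (R3): 23% × 75% × 13% = 2.2425% of Wildmere Shipping BV.
Direct interest in Wildmere Shipping BV: 21%.
Aggregating (R2): 9.4572% + 2.2425% + 21% = 32.6997%.

32.6997%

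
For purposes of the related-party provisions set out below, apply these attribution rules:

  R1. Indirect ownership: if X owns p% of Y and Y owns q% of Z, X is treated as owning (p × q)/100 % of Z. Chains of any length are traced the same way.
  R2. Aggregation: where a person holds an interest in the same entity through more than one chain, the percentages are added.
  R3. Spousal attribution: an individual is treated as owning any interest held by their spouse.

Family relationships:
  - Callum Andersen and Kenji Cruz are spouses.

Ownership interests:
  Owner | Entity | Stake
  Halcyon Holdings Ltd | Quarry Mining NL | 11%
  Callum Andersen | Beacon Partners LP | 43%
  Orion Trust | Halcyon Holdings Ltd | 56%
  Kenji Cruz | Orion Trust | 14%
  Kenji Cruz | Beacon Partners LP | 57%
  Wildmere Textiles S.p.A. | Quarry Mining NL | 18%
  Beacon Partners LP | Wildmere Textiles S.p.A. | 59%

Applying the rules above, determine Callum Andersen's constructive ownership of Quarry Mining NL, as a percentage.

By spousal attribution (R3), Callum Andersen is treated as also owning Kenji Cruz's interest in Beacon Partners LP, giving 43% + 57% = 100%.
By spousal attribution (R3), Callum Andersen is treated as owning Kenji Cruz's 14% interest in Orion Trust.
Chain via Beacon Partners LP → Wildmere Textiles S.p.A. (R1): 100% × 59% × 18% = 10.62% of Quarry Mining NL.
Chain via Orion Trust → Halcyon Holdings Ltd (R1): 14% × 56% × 11% = 0.8624% of Quarry Mining NL.
Aggregating (R2): 10.62% + 0.8624% = 11.4824%.

11.4824%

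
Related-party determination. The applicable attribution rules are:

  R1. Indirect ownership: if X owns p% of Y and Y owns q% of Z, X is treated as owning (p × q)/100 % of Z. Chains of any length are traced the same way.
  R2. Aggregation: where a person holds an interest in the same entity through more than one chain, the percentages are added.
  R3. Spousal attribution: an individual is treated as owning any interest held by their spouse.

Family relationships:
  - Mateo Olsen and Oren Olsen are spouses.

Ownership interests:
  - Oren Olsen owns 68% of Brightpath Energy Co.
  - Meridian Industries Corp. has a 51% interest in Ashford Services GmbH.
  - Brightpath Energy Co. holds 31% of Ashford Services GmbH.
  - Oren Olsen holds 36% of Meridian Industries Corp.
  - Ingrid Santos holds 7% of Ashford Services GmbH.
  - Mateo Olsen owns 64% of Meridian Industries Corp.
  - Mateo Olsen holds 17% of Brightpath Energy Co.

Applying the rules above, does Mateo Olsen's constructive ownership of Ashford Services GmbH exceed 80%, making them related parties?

By spousal attribution (R3), Mateo Olsen is treated as also owning Oren Olsen's interest in Brightpath Energy Co, giving 17% + 68% = 85%.
By spousal attribution (R3), Mateo Olsen is treated as also owning Oren Olsen's interest in Meridian Industries Corp, giving 64% + 36% = 100%.
Chain via Brightpath Energy Co. (R1): 85% × 31% = 26.35% of Ashford Services GmbH.
Chain via Meridian Industries Corp. (R1): 100% × 51% = 51% of Ashford Services GmbH.
Aggregating (R2): 26.35% + 51% = 77.35%.
77.35% does not exceed the 80% threshold, so Mateo is not a related party to Ashford Services GmbH.

No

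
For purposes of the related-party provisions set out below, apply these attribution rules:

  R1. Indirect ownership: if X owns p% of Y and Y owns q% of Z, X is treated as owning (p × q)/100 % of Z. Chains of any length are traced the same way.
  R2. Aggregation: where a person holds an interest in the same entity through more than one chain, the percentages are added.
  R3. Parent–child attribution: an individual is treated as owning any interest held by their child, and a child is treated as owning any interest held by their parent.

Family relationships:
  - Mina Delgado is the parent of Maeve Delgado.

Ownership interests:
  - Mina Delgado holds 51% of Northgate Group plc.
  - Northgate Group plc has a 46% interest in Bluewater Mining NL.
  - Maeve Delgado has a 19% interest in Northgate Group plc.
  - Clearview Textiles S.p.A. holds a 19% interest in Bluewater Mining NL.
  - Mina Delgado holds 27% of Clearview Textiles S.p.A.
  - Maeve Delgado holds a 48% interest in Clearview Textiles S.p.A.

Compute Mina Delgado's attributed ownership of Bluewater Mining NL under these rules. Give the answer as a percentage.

46.45%

By parent–child attribution (R3), Mina Delgado is treated as also owning Maeve Delgado's interest in Clearview Textiles S.p.A, giving 27% + 48% = 75%.
By parent–child attribution (R3), Mina Delgado is treated as also owning Maeve Delgado's interest in Northgate Group plc, giving 51% + 19% = 70%.
Chain via Clearview Textiles S.p.A. (R1): 75% × 19% = 14.25% of Bluewater Mining NL.
Chain via Northgate Group plc (R1): 70% × 46% = 32.2% of Bluewater Mining NL.
Aggregating (R2): 14.25% + 32.2% = 46.45%.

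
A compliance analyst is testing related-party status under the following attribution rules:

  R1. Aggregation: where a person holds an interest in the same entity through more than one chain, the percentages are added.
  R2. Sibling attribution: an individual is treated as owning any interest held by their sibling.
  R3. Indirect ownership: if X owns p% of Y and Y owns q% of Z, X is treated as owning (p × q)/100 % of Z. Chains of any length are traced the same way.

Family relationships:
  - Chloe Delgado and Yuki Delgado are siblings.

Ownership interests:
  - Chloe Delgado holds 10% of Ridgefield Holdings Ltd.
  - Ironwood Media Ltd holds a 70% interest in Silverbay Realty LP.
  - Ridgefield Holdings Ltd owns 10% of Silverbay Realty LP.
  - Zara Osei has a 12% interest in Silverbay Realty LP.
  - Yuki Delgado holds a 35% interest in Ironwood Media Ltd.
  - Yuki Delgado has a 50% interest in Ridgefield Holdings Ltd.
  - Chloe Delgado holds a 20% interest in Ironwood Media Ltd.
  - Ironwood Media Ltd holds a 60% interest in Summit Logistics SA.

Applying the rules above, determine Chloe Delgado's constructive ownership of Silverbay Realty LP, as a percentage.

By sibling attribution (R2), Chloe Delgado is treated as also owning Yuki Delgado's interest in Ironwood Media Ltd, giving 20% + 35% = 55%.
By sibling attribution (R2), Chloe Delgado is treated as also owning Yuki Delgado's interest in Ridgefield Holdings Ltd, giving 10% + 50% = 60%.
Chain via Ironwood Media Ltd (R3): 55% × 70% = 38.5% of Silverbay Realty LP.
Chain via Ridgefield Holdings Ltd (R3): 60% × 10% = 6% of Silverbay Realty LP.
Aggregating (R1): 38.5% + 6% = 44.5%.

44.5%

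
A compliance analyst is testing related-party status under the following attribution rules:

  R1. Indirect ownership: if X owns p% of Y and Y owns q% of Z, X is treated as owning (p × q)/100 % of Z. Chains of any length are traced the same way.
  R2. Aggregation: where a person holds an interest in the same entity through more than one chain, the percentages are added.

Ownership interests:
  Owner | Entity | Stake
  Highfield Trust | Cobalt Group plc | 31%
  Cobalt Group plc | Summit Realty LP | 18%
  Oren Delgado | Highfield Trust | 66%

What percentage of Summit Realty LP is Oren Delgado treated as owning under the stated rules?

Chain via Highfield Trust → Cobalt Group plc (R1): 66% × 31% × 18% = 3.6828% of Summit Realty LP.

3.6828%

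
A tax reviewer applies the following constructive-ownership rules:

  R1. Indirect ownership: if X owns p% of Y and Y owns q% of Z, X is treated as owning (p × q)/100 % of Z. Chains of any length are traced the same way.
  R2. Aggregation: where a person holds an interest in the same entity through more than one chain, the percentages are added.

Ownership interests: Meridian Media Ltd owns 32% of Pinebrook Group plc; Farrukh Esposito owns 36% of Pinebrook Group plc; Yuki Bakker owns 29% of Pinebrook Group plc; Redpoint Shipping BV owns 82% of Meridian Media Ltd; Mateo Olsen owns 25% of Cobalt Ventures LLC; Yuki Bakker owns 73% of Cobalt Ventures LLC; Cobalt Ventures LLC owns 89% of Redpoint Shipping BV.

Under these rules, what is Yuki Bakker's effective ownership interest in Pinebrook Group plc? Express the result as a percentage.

Chain via Cobalt Ventures LLC → Redpoint Shipping BV → Meridian Media Ltd (R1): 73% × 89% × 82% × 32% = 17.048128% of Pinebrook Group plc.
Direct interest in Pinebrook Group plc: 29%.
Aggregating (R2): 17.048128% + 29% = 46.048128%.

46.048128%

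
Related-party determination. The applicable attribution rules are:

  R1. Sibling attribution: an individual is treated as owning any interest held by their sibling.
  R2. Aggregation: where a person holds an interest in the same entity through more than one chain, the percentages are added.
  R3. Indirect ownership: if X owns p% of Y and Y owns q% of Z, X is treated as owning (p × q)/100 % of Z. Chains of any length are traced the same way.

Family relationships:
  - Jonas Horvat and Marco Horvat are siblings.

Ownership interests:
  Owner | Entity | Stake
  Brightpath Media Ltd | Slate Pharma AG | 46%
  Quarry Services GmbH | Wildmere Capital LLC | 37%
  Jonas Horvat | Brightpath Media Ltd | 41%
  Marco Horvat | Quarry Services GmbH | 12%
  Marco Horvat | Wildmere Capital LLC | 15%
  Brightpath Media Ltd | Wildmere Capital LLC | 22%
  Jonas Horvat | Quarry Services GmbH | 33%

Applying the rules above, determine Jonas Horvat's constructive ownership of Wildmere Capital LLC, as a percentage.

40.67%

By sibling attribution (R1), Jonas Horvat is treated as also owning Marco Horvat's interest in Quarry Services GmbH, giving 33% + 12% = 45%.
By sibling attribution (R1), Jonas Horvat is treated as owning Marco Horvat's 15% interest in Wildmere Capital LLC.
Chain via Brightpath Media Ltd (R3): 41% × 22% = 9.02% of Wildmere Capital LLC.
Chain via Quarry Services GmbH (R3): 45% × 37% = 16.65% of Wildmere Capital LLC.
Direct interest in Wildmere Capital LLC: 15%.
Aggregating (R2): 9.02% + 16.65% + 15% = 40.67%.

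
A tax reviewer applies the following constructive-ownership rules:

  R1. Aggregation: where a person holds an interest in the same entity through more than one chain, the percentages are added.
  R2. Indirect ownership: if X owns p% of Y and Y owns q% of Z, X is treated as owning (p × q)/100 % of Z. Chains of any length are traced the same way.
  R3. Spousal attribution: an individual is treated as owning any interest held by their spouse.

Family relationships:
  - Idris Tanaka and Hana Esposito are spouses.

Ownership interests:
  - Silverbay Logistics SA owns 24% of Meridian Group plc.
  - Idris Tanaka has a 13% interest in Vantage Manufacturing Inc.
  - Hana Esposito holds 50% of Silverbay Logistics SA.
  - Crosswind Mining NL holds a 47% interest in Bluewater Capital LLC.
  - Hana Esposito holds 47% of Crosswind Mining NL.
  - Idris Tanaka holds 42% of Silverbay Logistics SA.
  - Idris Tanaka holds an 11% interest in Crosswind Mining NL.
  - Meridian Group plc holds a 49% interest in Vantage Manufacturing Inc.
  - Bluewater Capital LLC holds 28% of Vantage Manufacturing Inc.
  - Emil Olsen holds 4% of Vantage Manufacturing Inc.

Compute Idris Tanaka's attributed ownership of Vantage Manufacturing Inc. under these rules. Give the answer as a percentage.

By spousal attribution (R3), Idris Tanaka is treated as also owning Hana Esposito's interest in Crosswind Mining NL, giving 11% + 47% = 58%.
By spousal attribution (R3), Idris Tanaka is treated as also owning Hana Esposito's interest in Silverbay Logistics SA, giving 42% + 50% = 92%.
Chain via Crosswind Mining NL → Bluewater Capital LLC (R2): 58% × 47% × 28% = 7.6328% of Vantage Manufacturing Inc.
Chain via Silverbay Logistics SA → Meridian Group plc (R2): 92% × 24% × 49% = 10.8192% of Vantage Manufacturing Inc.
Direct interest in Vantage Manufacturing Inc: 13%.
Aggregating (R1): 7.6328% + 10.8192% + 13% = 31.452%.

31.452%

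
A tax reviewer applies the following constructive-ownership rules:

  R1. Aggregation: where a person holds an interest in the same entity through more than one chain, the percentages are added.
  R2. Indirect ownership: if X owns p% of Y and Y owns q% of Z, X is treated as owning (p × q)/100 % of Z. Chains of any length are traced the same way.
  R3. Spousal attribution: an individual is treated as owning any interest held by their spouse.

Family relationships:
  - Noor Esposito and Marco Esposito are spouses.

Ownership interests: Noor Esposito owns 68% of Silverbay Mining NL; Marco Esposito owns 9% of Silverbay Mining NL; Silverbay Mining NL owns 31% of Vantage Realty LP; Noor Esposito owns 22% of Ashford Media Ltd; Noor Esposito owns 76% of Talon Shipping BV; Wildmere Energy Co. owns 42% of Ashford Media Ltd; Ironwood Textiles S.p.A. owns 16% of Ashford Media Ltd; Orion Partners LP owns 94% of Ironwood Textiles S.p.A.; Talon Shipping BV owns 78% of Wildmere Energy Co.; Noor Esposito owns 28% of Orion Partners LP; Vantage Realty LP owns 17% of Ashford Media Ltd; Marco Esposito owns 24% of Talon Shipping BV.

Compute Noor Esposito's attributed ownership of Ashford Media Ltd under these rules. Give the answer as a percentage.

63.0291%

By spousal attribution (R3), Noor Esposito is treated as also owning Marco Esposito's interest in Talon Shipping BV, giving 76% + 24% = 100%.
By spousal attribution (R3), Noor Esposito is treated as also owning Marco Esposito's interest in Silverbay Mining NL, giving 68% + 9% = 77%.
Chain via Orion Partners LP → Ironwood Textiles S.p.A. (R2): 28% × 94% × 16% = 4.2112% of Ashford Media Ltd.
Chain via Talon Shipping BV → Wildmere Energy Co. (R2): 100% × 78% × 42% = 32.76% of Ashford Media Ltd.
Chain via Silverbay Mining NL → Vantage Realty LP (R2): 77% × 31% × 17% = 4.0579% of Ashford Media Ltd.
Direct interest in Ashford Media Ltd: 22%.
Aggregating (R1): 4.2112% + 32.76% + 4.0579% + 22% = 63.0291%.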